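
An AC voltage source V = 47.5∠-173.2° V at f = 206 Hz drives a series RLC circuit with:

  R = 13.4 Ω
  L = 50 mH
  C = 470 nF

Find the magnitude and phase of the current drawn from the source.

Step 1 — Angular frequency: ω = 2π·f = 2π·206 = 1294 rad/s.
Step 2 — Component impedances:
  R: Z = R = 13.4 Ω
  L: Z = jωL = j·1294·0.05 = 0 + j64.72 Ω
  C: Z = 1/(jωC) = -j/(ω·C) = 0 - j1644 Ω
Step 3 — Series combination: Z_total = R + L + C = 13.4 - j1579 Ω = 1579∠-89.5° Ω.
Step 4 — Source phasor: V = 47.5∠-173.2° V = -47.17 - j5.624 V.
Step 5 — Ohm's law: I = V / Z_total = (-47.17 - j5.624) / (13.4 - j1579) = 0.003308 - j0.0299 A.
Step 6 — Convert to polar: |I| = 0.03008 A, ∠I = -83.7°.

I = 0.03008∠-83.7° A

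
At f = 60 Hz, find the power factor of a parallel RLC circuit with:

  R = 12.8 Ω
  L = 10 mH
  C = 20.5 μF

Step 1 — Angular frequency: ω = 2π·f = 2π·60 = 377 rad/s.
Step 2 — Component impedances:
  R: Z = R = 12.8 Ω
  L: Z = jωL = j·377·0.01 = 0 + j3.77 Ω
  C: Z = 1/(jωC) = -j/(ω·C) = 0 - j129.4 Ω
Step 3 — Parallel combination: 1/Z_total = 1/R + 1/L + 1/C; Z_total = 1.079 + j3.556 Ω = 3.716∠73.1° Ω.
Step 4 — Power factor: PF = cos(φ) = Re(Z)/|Z| = 1.0787/3.7158 = 0.2903.
Step 5 — Type: Im(Z) = 3.556 ⇒ lagging (phase φ = 73.1°).

PF = 0.2903 (lagging, φ = 73.1°)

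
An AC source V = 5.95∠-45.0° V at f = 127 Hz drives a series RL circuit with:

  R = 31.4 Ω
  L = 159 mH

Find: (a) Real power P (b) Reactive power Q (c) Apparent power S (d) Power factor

Step 1 — Angular frequency: ω = 2π·f = 2π·127 = 798 rad/s.
Step 2 — Component impedances:
  R: Z = R = 31.4 Ω
  L: Z = jωL = j·798·0.159 = 0 + j126.9 Ω
Step 3 — Series combination: Z_total = R + L = 31.4 + j126.9 Ω = 130.7∠76.1° Ω.
Step 4 — Source phasor: V = 5.95∠-45.0° V = 4.207 - j4.207 V.
Step 5 — Current: I = V / Z = -0.02351 - j0.03898 A = 0.04552∠-121.1° A.
Step 6 — Complex power: S = V·I* = 0.06507 + j0.2629 VA.
Step 7 — Real power: P = Re(S) = 0.06507 W.
Step 8 — Reactive power: Q = Im(S) = 0.2629 VAR.
Step 9 — Apparent power: |S| = 0.2709 VA.
Step 10 — Power factor: PF = P/|S| = 0.2402 (lagging).

(a) P = 0.06507 W  (b) Q = 0.2629 VAR  (c) S = 0.2709 VA  (d) PF = 0.2402 (lagging)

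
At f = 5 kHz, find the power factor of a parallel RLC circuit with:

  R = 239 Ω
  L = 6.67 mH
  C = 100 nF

Step 1 — Angular frequency: ω = 2π·f = 2π·5000 = 3.142e+04 rad/s.
Step 2 — Component impedances:
  R: Z = R = 239 Ω
  L: Z = jωL = j·3.142e+04·0.00667 = 0 + j209.5 Ω
  C: Z = 1/(jωC) = -j/(ω·C) = 0 - j318.3 Ω
Step 3 — Parallel combination: 1/Z_total = 1/R + 1/L + 1/C; Z_total = 207.5 + j80.86 Ω = 222.7∠21.3° Ω.
Step 4 — Power factor: PF = cos(φ) = Re(Z)/|Z| = 207.5/222.7 = 0.9317.
Step 5 — Type: Im(Z) = 80.86 ⇒ lagging (phase φ = 21.3°).

PF = 0.9317 (lagging, φ = 21.3°)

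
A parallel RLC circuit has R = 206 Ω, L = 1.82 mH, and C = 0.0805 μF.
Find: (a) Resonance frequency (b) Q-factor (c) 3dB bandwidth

Step 1 — Resonance: ω₀ = 1/√(LC) = 1/√(0.00182·8.05e-08) = 8.262e+04 rad/s.
Step 2 — f₀ = ω₀/(2π) = 1.315e+04 Hz.
Step 3 — Parallel Q: Q = R/(ω₀L) = 206/(8.262e+04·0.00182) = 1.37.
Step 4 — Bandwidth: Δω = ω₀/Q = 6.03e+04 rad/s; BW = Δω/(2π) = 9597 Hz.

(a) f₀ = 1.315e+04 Hz  (b) Q = 1.37  (c) BW = 9597 Hz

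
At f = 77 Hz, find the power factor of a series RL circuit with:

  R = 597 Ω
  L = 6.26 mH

Step 1 — Angular frequency: ω = 2π·f = 2π·77 = 483.8 rad/s.
Step 2 — Component impedances:
  R: Z = R = 597 Ω
  L: Z = jωL = j·483.8·0.00626 = 0 + j3.029 Ω
Step 3 — Series combination: Z_total = R + L = 597 + j3.029 Ω = 597∠0.3° Ω.
Step 4 — Power factor: PF = cos(φ) = Re(Z)/|Z| = 597/597 = 1.
Step 5 — Type: Im(Z) = 3.029 ⇒ lagging (phase φ = 0.3°).

PF = 1 (lagging, φ = 0.3°)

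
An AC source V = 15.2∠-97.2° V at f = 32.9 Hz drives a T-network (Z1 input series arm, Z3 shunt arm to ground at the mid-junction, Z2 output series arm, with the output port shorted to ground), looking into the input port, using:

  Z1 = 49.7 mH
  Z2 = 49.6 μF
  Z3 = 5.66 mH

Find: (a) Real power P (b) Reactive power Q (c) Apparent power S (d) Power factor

Step 1 — Angular frequency: ω = 2π·f = 2π·32.9 = 206.7 rad/s.
Step 2 — Component impedances:
  Z1: Z = jωL = j·206.7·0.0497 = 0 + j10.27 Ω
  Z2: Z = 1/(jωC) = -j/(ω·C) = 0 - j97.53 Ω
  Z3: Z = jωL = j·206.7·0.00566 = 0 + j1.17 Ω
Step 3 — With the output port shorted to ground, the output series arm Z2 runs from the junction to ground; the shunt arm Z3 also runs from the junction to ground. They appear in parallel: Z3 || Z2 = 0 + j1.184 Ω.
Step 4 — Series with input arm Z1: Z_in = Z1 + (Z3 || Z2) = 0 + j11.46 Ω = 11.46∠90.0° Ω.
Step 5 — Source phasor: V = 15.2∠-97.2° V = -1.905 - j15.08 V.
Step 6 — Current: I = V / Z = -1.316 + j0.1663 A = 1.327∠172.8° A.
Step 7 — Complex power: S = V·I* = 0 + j20.16 VA.
Step 8 — Real power: P = Re(S) = 0 W.
Step 9 — Reactive power: Q = Im(S) = 20.16 VAR.
Step 10 — Apparent power: |S| = 20.16 VA.
Step 11 — Power factor: PF = P/|S| = 0 (lagging).

(a) P = 0 W  (b) Q = 20.16 VAR  (c) S = 20.16 VA  (d) PF = 0 (lagging)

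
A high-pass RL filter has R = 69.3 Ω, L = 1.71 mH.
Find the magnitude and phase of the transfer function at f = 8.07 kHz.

Step 1 — Angular frequency: ω = 2π·8070 = 5.071e+04 rad/s.
Step 2 — Transfer function: H(jω) = jωL/(R + jωL).
Step 3 — Numerator jωL = j·86.71; denominator R + jωL = 69.3 + j86.71.
Step 4 — H = 0.6102 + j0.4877.
Step 5 — Magnitude: |H| = 0.7812 (-2.1 dB); phase: φ = 38.6°.

|H| = 0.7812 (-2.1 dB), φ = 38.6°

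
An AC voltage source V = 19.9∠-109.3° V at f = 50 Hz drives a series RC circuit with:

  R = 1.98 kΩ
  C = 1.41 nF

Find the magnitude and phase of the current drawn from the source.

Step 1 — Angular frequency: ω = 2π·f = 2π·50 = 314.2 rad/s.
Step 2 — Component impedances:
  R: Z = R = 1980 Ω
  C: Z = 1/(jωC) = -j/(ω·C) = 0 - j2.258e+06 Ω
Step 3 — Series combination: Z_total = R + C = 1980 - j2.258e+06 Ω = 2.258e+06∠-89.9° Ω.
Step 4 — Source phasor: V = 19.9∠-109.3° V = -6.577 - j18.78 V.
Step 5 — Ohm's law: I = V / Z_total = (-6.577 - j18.78) / (1980 - j2.258e+06) = 8.317e-06 - j2.921e-06 A.
Step 6 — Convert to polar: |I| = 8.815e-06 A, ∠I = -19.4°.

I = 8.815e-06∠-19.4° A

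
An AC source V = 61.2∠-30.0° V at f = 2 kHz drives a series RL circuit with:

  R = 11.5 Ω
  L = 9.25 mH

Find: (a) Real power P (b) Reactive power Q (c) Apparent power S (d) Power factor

Step 1 — Angular frequency: ω = 2π·f = 2π·2000 = 1.257e+04 rad/s.
Step 2 — Component impedances:
  R: Z = R = 11.5 Ω
  L: Z = jωL = j·1.257e+04·0.00925 = 0 + j116.2 Ω
Step 3 — Series combination: Z_total = R + L = 11.5 + j116.2 Ω = 116.8∠84.3° Ω.
Step 4 — Source phasor: V = 61.2∠-30.0° V = 53 - j30.6 V.
Step 5 — Current: I = V / Z = -0.216 - j0.4773 A = 0.5239∠-114.3° A.
Step 6 — Complex power: S = V·I* = 3.157 + j31.91 VA.
Step 7 — Real power: P = Re(S) = 3.157 W.
Step 8 — Reactive power: Q = Im(S) = 31.91 VAR.
Step 9 — Apparent power: |S| = 32.07 VA.
Step 10 — Power factor: PF = P/|S| = 0.09845 (lagging).

(a) P = 3.157 W  (b) Q = 31.91 VAR  (c) S = 32.07 VA  (d) PF = 0.09845 (lagging)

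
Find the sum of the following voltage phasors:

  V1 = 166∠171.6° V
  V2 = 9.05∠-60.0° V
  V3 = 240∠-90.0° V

Step 1 — Convert each phasor to rectangular form:
  V1 = 166·(cos(171.6°) + j·sin(171.6°)) = -164.2 + j24.25 V
  V2 = 9.05·(cos(-60.0°) + j·sin(-60.0°)) = 4.525 - j7.838 V
  V3 = 240·(cos(-90.0°) + j·sin(-90.0°)) = 0 - j240 V
Step 2 — Sum components: V_total = -159.7 - j223.6 V.
Step 3 — Convert to polar: |V_total| = 274.8 V, ∠V_total = -125.5°.

V_total = 274.8∠-125.5° V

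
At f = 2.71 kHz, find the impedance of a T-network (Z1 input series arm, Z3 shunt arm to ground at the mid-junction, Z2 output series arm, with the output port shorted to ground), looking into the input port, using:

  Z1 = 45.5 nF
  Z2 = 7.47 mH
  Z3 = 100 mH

Step 1 — Angular frequency: ω = 2π·f = 2π·2710 = 1.703e+04 rad/s.
Step 2 — Component impedances:
  Z1: Z = 1/(jωC) = -j/(ω·C) = 0 - j1291 Ω
  Z2: Z = jωL = j·1.703e+04·0.00747 = 0 + j127.2 Ω
  Z3: Z = jωL = j·1.703e+04·0.1 = 0 + j1703 Ω
Step 3 — With the output port shorted to ground, the output series arm Z2 runs from the junction to ground; the shunt arm Z3 also runs from the junction to ground. They appear in parallel: Z3 || Z2 = 0 + j118.4 Ω.
Step 4 — Series with input arm Z1: Z_in = Z1 + (Z3 || Z2) = 0 - j1172 Ω = 1172∠-90.0° Ω.

Z = 0 - j1172 Ω = 1172∠-90.0° Ω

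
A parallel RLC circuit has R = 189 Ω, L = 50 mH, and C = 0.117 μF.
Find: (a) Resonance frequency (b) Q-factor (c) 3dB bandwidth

Step 1 — Resonance: ω₀ = 1/√(LC) = 1/√(0.05·1.17e-07) = 1.307e+04 rad/s.
Step 2 — f₀ = ω₀/(2π) = 2081 Hz.
Step 3 — Parallel Q: Q = R/(ω₀L) = 189/(1.307e+04·0.05) = 0.2891.
Step 4 — Bandwidth: Δω = ω₀/Q = 4.522e+04 rad/s; BW = Δω/(2π) = 7197 Hz.

(a) f₀ = 2081 Hz  (b) Q = 0.2891  (c) BW = 7197 Hz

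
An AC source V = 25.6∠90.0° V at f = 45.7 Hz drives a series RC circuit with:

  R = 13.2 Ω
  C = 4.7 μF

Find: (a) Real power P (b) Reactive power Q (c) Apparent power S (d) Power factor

Step 1 — Angular frequency: ω = 2π·f = 2π·45.7 = 287.1 rad/s.
Step 2 — Component impedances:
  R: Z = R = 13.2 Ω
  C: Z = 1/(jωC) = -j/(ω·C) = 0 - j741 Ω
Step 3 — Series combination: Z_total = R + C = 13.2 - j741 Ω = 741.1∠-89.0° Ω.
Step 4 — Source phasor: V = 25.6∠90.0° V = 0 + j25.6 V.
Step 5 — Current: I = V / Z = -0.03454 + j0.0006153 A = 0.03454∠179.0° A.
Step 6 — Complex power: S = V·I* = 0.01575 - j0.8842 VA.
Step 7 — Real power: P = Re(S) = 0.01575 W.
Step 8 — Reactive power: Q = Im(S) = -0.8842 VAR.
Step 9 — Apparent power: |S| = 0.8843 VA.
Step 10 — Power factor: PF = P/|S| = 0.01781 (leading).

(a) P = 0.01575 W  (b) Q = -0.8842 VAR  (c) S = 0.8843 VA  (d) PF = 0.01781 (leading)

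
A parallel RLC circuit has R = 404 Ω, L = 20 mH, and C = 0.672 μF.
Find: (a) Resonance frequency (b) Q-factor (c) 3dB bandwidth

Step 1 — Resonance: ω₀ = 1/√(LC) = 1/√(0.02·6.72e-07) = 8626 rad/s.
Step 2 — f₀ = ω₀/(2π) = 1373 Hz.
Step 3 — Parallel Q: Q = R/(ω₀L) = 404/(8626·0.02) = 2.342.
Step 4 — Bandwidth: Δω = ω₀/Q = 3683 rad/s; BW = Δω/(2π) = 586.2 Hz.

(a) f₀ = 1373 Hz  (b) Q = 2.342  (c) BW = 586.2 Hz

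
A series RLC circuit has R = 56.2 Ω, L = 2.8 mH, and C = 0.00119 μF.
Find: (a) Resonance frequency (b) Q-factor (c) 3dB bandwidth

Step 1 — Resonance: ω₀ = 1/√(LC) = 1/√(0.0028·1.19e-09) = 5.478e+05 rad/s.
Step 2 — f₀ = ω₀/(2π) = 8.719e+04 Hz.
Step 3 — Series Q: Q = ω₀L/R = 5.478e+05·0.0028/56.2 = 27.29.
Step 4 — Bandwidth: Δω = ω₀/Q = 2.007e+04 rad/s; BW = Δω/(2π) = 3194 Hz.

(a) f₀ = 8.719e+04 Hz  (b) Q = 27.29  (c) BW = 3194 Hz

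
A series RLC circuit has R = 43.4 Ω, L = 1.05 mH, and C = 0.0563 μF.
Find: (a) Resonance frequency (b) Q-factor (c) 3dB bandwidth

Step 1 — Resonance condition Im(Z)=0 gives ω₀ = 1/√(LC).
Step 2 — ω₀ = 1/√(0.00105·5.63e-08) = 1.301e+05 rad/s.
Step 3 — f₀ = ω₀/(2π) = 2.07e+04 Hz.
Step 4 — Series Q: Q = ω₀L/R = 1.301e+05·0.00105/43.4 = 3.147.
Step 5 — 3dB bandwidth: Δω = ω₀/Q = 4.133e+04 rad/s; BW = Δω/(2π) = 6578 Hz.

(a) f₀ = 2.07e+04 Hz  (b) Q = 3.147  (c) BW = 6578 Hz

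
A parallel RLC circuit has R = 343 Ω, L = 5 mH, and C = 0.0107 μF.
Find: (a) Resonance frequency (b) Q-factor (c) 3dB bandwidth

Step 1 — Resonance: ω₀ = 1/√(LC) = 1/√(0.005·1.07e-08) = 1.367e+05 rad/s.
Step 2 — f₀ = ω₀/(2π) = 2.176e+04 Hz.
Step 3 — Parallel Q: Q = R/(ω₀L) = 343/(1.367e+05·0.005) = 0.5018.
Step 4 — Bandwidth: Δω = ω₀/Q = 2.725e+05 rad/s; BW = Δω/(2π) = 4.337e+04 Hz.

(a) f₀ = 2.176e+04 Hz  (b) Q = 0.5018  (c) BW = 4.337e+04 Hz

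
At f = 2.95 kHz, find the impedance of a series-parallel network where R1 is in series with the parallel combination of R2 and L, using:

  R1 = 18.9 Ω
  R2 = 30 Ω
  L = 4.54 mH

Step 1 — Angular frequency: ω = 2π·f = 2π·2950 = 1.854e+04 rad/s.
Step 2 — Component impedances:
  R1: Z = R = 18.9 Ω
  R2: Z = R = 30 Ω
  L: Z = jωL = j·1.854e+04·0.00454 = 0 + j84.15 Ω
Step 3 — Parallel branch: R2 || L = 1/(1/R2 + 1/L) = 26.62 + j9.489 Ω.
Step 4 — Series with R1: Z_total = R1 + (R2 || L) = 45.52 + j9.489 Ω = 46.5∠11.8° Ω.

Z = 45.52 + j9.489 Ω = 46.5∠11.8° Ω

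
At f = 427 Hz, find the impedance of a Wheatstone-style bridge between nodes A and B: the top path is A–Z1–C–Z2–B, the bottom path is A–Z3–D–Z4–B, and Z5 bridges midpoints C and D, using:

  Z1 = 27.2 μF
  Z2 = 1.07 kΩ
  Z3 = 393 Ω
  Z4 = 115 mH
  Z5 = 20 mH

Step 1 — Angular frequency: ω = 2π·f = 2π·427 = 2683 rad/s.
Step 2 — Component impedances:
  Z1: Z = 1/(jωC) = -j/(ω·C) = 0 - j13.7 Ω
  Z2: Z = R = 1070 Ω
  Z3: Z = R = 393 Ω
  Z4: Z = jωL = j·2683·0.115 = 0 + j308.5 Ω
  Z5: Z = jωL = j·2683·0.02 = 0 + j53.66 Ω
Step 3 — Bridge requires nodal analysis (the Z5 bridge couples midpoints C and D, so the two paths cannot be reduced to a simple series/parallel combination). Setting node B to ground and injecting 1 A at node A, the 3-node admittance system at A, C, D solves to V_A = Z_AB = 112 + j308.2 Ω = 327.9∠70.0° Ω.

Z = 112 + j308.2 Ω = 327.9∠70.0° Ω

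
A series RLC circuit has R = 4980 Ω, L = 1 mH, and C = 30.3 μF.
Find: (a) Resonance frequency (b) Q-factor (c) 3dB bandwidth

Step 1 — Resonance: ω₀ = 1/√(LC) = 1/√(0.001·3.03e-05) = 5745 rad/s.
Step 2 — f₀ = ω₀/(2π) = 914.3 Hz.
Step 3 — Series Q: Q = ω₀L/R = 5745·0.001/4980 = 0.001154.
Step 4 — Bandwidth: Δω = ω₀/Q = 4.98e+06 rad/s; BW = Δω/(2π) = 7.926e+05 Hz.

(a) f₀ = 914.3 Hz  (b) Q = 0.001154  (c) BW = 7.926e+05 Hz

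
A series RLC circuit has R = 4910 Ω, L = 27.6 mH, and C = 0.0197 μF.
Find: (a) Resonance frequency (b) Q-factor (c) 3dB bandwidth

Step 1 — Resonance: ω₀ = 1/√(LC) = 1/√(0.0276·1.97e-08) = 4.289e+04 rad/s.
Step 2 — f₀ = ω₀/(2π) = 6825 Hz.
Step 3 — Series Q: Q = ω₀L/R = 4.289e+04·0.0276/4910 = 0.2411.
Step 4 — Bandwidth: Δω = ω₀/Q = 1.779e+05 rad/s; BW = Δω/(2π) = 2.831e+04 Hz.

(a) f₀ = 6825 Hz  (b) Q = 0.2411  (c) BW = 2.831e+04 Hz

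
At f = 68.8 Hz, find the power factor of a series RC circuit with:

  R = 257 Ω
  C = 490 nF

Step 1 — Angular frequency: ω = 2π·f = 2π·68.8 = 432.3 rad/s.
Step 2 — Component impedances:
  R: Z = R = 257 Ω
  C: Z = 1/(jωC) = -j/(ω·C) = 0 - j4721 Ω
Step 3 — Series combination: Z_total = R + C = 257 - j4721 Ω = 4728∠-86.9° Ω.
Step 4 — Power factor: PF = cos(φ) = Re(Z)/|Z| = 257/4728 = 0.05436.
Step 5 — Type: Im(Z) = -4721 ⇒ leading (phase φ = -86.9°).

PF = 0.05436 (leading, φ = -86.9°)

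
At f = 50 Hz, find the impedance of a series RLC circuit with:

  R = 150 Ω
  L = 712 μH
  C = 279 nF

Step 1 — Angular frequency: ω = 2π·f = 2π·50 = 314.2 rad/s.
Step 2 — Component impedances:
  R: Z = R = 150 Ω
  L: Z = jωL = j·314.2·0.000712 = 0 + j0.2237 Ω
  C: Z = 1/(jωC) = -j/(ω·C) = 0 - j1.141e+04 Ω
Step 3 — Series combination: Z_total = R + L + C = 150 - j1.141e+04 Ω = 1.141e+04∠-89.2° Ω.

Z = 150 - j1.141e+04 Ω = 1.141e+04∠-89.2° Ω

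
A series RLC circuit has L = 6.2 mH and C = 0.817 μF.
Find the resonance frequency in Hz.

Step 1 — Resonance condition Im(Z)=0 gives ω₀ = 1/√(LC).
Step 2 — ω₀ = 1/√(0.0062·8.17e-07) = 1.405e+04 rad/s.
Step 3 — f₀ = ω₀/(2π) = 2236 Hz.

f₀ = 2236 Hz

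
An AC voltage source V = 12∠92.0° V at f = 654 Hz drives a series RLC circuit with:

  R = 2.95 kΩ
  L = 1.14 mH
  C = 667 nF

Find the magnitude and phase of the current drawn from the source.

Step 1 — Angular frequency: ω = 2π·f = 2π·654 = 4109 rad/s.
Step 2 — Component impedances:
  R: Z = R = 2950 Ω
  L: Z = jωL = j·4109·0.00114 = 0 + j4.684 Ω
  C: Z = 1/(jωC) = -j/(ω·C) = 0 - j364.9 Ω
Step 3 — Series combination: Z_total = R + L + C = 2950 - j360.2 Ω = 2972∠-7.0° Ω.
Step 4 — Source phasor: V = 12∠92.0° V = -0.4188 + j11.99 V.
Step 5 — Ohm's law: I = V / Z_total = (-0.4188 + j11.99) / (2950 - j360.2) = -0.0006289 + j0.003989 A.
Step 6 — Convert to polar: |I| = 0.004038 A, ∠I = 99.0°.

I = 0.004038∠99.0° A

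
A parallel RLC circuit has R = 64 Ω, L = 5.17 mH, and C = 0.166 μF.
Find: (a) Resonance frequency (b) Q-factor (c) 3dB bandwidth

Step 1 — Resonance: ω₀ = 1/√(LC) = 1/√(0.00517·1.66e-07) = 3.414e+04 rad/s.
Step 2 — f₀ = ω₀/(2π) = 5433 Hz.
Step 3 — Parallel Q: Q = R/(ω₀L) = 64/(3.414e+04·0.00517) = 0.3627.
Step 4 — Bandwidth: Δω = ω₀/Q = 9.413e+04 rad/s; BW = Δω/(2π) = 1.498e+04 Hz.

(a) f₀ = 5433 Hz  (b) Q = 0.3627  (c) BW = 1.498e+04 Hz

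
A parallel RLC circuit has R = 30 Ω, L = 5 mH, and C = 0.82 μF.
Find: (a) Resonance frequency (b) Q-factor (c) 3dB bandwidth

Step 1 — Resonance: ω₀ = 1/√(LC) = 1/√(0.005·8.2e-07) = 1.562e+04 rad/s.
Step 2 — f₀ = ω₀/(2π) = 2486 Hz.
Step 3 — Parallel Q: Q = R/(ω₀L) = 30/(1.562e+04·0.005) = 0.3842.
Step 4 — Bandwidth: Δω = ω₀/Q = 4.065e+04 rad/s; BW = Δω/(2π) = 6470 Hz.

(a) f₀ = 2486 Hz  (b) Q = 0.3842  (c) BW = 6470 Hz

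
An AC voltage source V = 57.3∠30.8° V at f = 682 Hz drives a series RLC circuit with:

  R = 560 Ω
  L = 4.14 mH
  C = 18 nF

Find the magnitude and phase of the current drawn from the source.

Step 1 — Angular frequency: ω = 2π·f = 2π·682 = 4285 rad/s.
Step 2 — Component impedances:
  R: Z = R = 560 Ω
  L: Z = jωL = j·4285·0.00414 = 0 + j17.74 Ω
  C: Z = 1/(jωC) = -j/(ω·C) = 0 - j1.296e+04 Ω
Step 3 — Series combination: Z_total = R + L + C = 560 - j1.295e+04 Ω = 1.296e+04∠-87.5° Ω.
Step 4 — Source phasor: V = 57.3∠30.8° V = 49.22 + j29.34 V.
Step 5 — Ohm's law: I = V / Z_total = (49.22 + j29.34) / (560 - j1.295e+04) = -0.002098 + j0.003892 A.
Step 6 — Convert to polar: |I| = 0.004422 A, ∠I = 118.3°.

I = 0.004422∠118.3° A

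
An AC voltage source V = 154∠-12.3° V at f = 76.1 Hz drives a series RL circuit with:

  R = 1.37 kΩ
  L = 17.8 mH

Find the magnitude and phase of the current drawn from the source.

Step 1 — Angular frequency: ω = 2π·f = 2π·76.1 = 478.2 rad/s.
Step 2 — Component impedances:
  R: Z = R = 1370 Ω
  L: Z = jωL = j·478.2·0.0178 = 0 + j8.511 Ω
Step 3 — Series combination: Z_total = R + L = 1370 + j8.511 Ω = 1370∠0.4° Ω.
Step 4 — Source phasor: V = 154∠-12.3° V = 150.5 - j32.81 V.
Step 5 — Ohm's law: I = V / Z_total = (150.5 - j32.81) / (1370 + j8.511) = 0.1097 - j0.02463 A.
Step 6 — Convert to polar: |I| = 0.1124 A, ∠I = -12.7°.

I = 0.1124∠-12.7° A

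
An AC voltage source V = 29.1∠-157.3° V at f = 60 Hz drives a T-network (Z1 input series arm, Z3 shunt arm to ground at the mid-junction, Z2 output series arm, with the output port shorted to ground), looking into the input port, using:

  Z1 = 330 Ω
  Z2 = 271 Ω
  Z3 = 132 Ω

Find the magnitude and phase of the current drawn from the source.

Step 1 — Angular frequency: ω = 2π·f = 2π·60 = 377 rad/s.
Step 2 — Component impedances:
  Z1: Z = R = 330 Ω
  Z2: Z = R = 271 Ω
  Z3: Z = R = 132 Ω
Step 3 — With the output port shorted to ground, the output series arm Z2 runs from the junction to ground; the shunt arm Z3 also runs from the junction to ground. They appear in parallel: Z3 || Z2 = 88.76 Ω.
Step 4 — Series with input arm Z1: Z_in = Z1 + (Z3 || Z2) = 418.8 Ω = 418.8∠0.0° Ω.
Step 5 — Source phasor: V = 29.1∠-157.3° V = -26.85 - j11.23 V.
Step 6 — Ohm's law: I = V / Z_total = (-26.85 - j11.23) / (418.8) = -0.06411 - j0.02682 A.
Step 7 — Convert to polar: |I| = 0.06949 A, ∠I = -157.3°.

I = 0.06949∠-157.3° A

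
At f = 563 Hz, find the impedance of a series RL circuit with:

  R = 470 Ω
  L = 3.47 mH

Step 1 — Angular frequency: ω = 2π·f = 2π·563 = 3537 rad/s.
Step 2 — Component impedances:
  R: Z = R = 470 Ω
  L: Z = jωL = j·3537·0.00347 = 0 + j12.27 Ω
Step 3 — Series combination: Z_total = R + L = 470 + j12.27 Ω = 470.2∠1.5° Ω.

Z = 470 + j12.27 Ω = 470.2∠1.5° Ω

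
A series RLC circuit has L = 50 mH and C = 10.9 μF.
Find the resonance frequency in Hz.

Step 1 — Resonance condition Im(Z)=0 gives ω₀ = 1/√(LC).
Step 2 — ω₀ = 1/√(0.05·1.09e-05) = 1355 rad/s.
Step 3 — f₀ = ω₀/(2π) = 215.6 Hz.

f₀ = 215.6 Hz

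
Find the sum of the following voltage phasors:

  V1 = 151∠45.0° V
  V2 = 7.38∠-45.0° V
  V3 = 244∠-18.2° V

Step 1 — Convert each phasor to rectangular form:
  V1 = 151·(cos(45.0°) + j·sin(45.0°)) = 106.8 + j106.8 V
  V2 = 7.38·(cos(-45.0°) + j·sin(-45.0°)) = 5.218 - j5.218 V
  V3 = 244·(cos(-18.2°) + j·sin(-18.2°)) = 231.8 - j76.21 V
Step 2 — Sum components: V_total = 343.8 + j25.34 V.
Step 3 — Convert to polar: |V_total| = 344.7 V, ∠V_total = 4.2°.

V_total = 344.7∠4.2° V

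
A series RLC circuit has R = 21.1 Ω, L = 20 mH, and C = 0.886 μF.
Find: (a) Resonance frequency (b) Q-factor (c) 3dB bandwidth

Step 1 — Resonance condition Im(Z)=0 gives ω₀ = 1/√(LC).
Step 2 — ω₀ = 1/√(0.02·8.86e-07) = 7512 rad/s.
Step 3 — f₀ = ω₀/(2π) = 1196 Hz.
Step 4 — Series Q: Q = ω₀L/R = 7512·0.02/21.1 = 7.121.
Step 5 — 3dB bandwidth: Δω = ω₀/Q = 1055 rad/s; BW = Δω/(2π) = 167.9 Hz.

(a) f₀ = 1196 Hz  (b) Q = 7.121  (c) BW = 167.9 Hz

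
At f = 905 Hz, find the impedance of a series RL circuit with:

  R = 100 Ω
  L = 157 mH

Step 1 — Angular frequency: ω = 2π·f = 2π·905 = 5686 rad/s.
Step 2 — Component impedances:
  R: Z = R = 100 Ω
  L: Z = jωL = j·5686·0.157 = 0 + j892.7 Ω
Step 3 — Series combination: Z_total = R + L = 100 + j892.7 Ω = 898.3∠83.6° Ω.

Z = 100 + j892.7 Ω = 898.3∠83.6° Ω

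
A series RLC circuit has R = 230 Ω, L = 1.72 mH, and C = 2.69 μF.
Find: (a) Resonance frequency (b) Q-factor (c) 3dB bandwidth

Step 1 — Resonance condition Im(Z)=0 gives ω₀ = 1/√(LC).
Step 2 — ω₀ = 1/√(0.00172·2.69e-06) = 1.47e+04 rad/s.
Step 3 — f₀ = ω₀/(2π) = 2340 Hz.
Step 4 — Series Q: Q = ω₀L/R = 1.47e+04·0.00172/230 = 0.1099.
Step 5 — 3dB bandwidth: Δω = ω₀/Q = 1.337e+05 rad/s; BW = Δω/(2π) = 2.128e+04 Hz.

(a) f₀ = 2340 Hz  (b) Q = 0.1099  (c) BW = 2.128e+04 Hz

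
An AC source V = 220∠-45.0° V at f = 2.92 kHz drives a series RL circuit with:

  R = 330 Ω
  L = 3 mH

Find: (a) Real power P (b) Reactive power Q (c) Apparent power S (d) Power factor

Step 1 — Angular frequency: ω = 2π·f = 2π·2920 = 1.835e+04 rad/s.
Step 2 — Component impedances:
  R: Z = R = 330 Ω
  L: Z = jωL = j·1.835e+04·0.003 = 0 + j55.04 Ω
Step 3 — Series combination: Z_total = R + L = 330 + j55.04 Ω = 334.6∠9.5° Ω.
Step 4 — Source phasor: V = 220∠-45.0° V = 155.6 - j155.6 V.
Step 5 — Current: I = V / Z = 0.3821 - j0.5351 A = 0.6576∠-54.5° A.
Step 6 — Complex power: S = V·I* = 142.7 + j23.8 VA.
Step 7 — Real power: P = Re(S) = 142.7 W.
Step 8 — Reactive power: Q = Im(S) = 23.8 VAR.
Step 9 — Apparent power: |S| = 144.7 VA.
Step 10 — Power factor: PF = P/|S| = 0.9864 (lagging).

(a) P = 142.7 W  (b) Q = 23.8 VAR  (c) S = 144.7 VA  (d) PF = 0.9864 (lagging)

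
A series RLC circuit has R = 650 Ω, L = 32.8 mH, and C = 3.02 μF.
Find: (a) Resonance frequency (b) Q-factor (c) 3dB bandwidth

Step 1 — Resonance: ω₀ = 1/√(LC) = 1/√(0.0328·3.02e-06) = 3177 rad/s.
Step 2 — f₀ = ω₀/(2π) = 505.7 Hz.
Step 3 — Series Q: Q = ω₀L/R = 3177·0.0328/650 = 0.1603.
Step 4 — Bandwidth: Δω = ω₀/Q = 1.982e+04 rad/s; BW = Δω/(2π) = 3154 Hz.

(a) f₀ = 505.7 Hz  (b) Q = 0.1603  (c) BW = 3154 Hz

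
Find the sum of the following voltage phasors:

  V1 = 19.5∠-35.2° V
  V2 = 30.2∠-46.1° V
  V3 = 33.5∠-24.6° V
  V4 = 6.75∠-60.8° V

Step 1 — Convert each phasor to rectangular form:
  V1 = 19.5·(cos(-35.2°) + j·sin(-35.2°)) = 15.93 - j11.24 V
  V2 = 30.2·(cos(-46.1°) + j·sin(-46.1°)) = 20.94 - j21.76 V
  V3 = 33.5·(cos(-24.6°) + j·sin(-24.6°)) = 30.46 - j13.95 V
  V4 = 6.75·(cos(-60.8°) + j·sin(-60.8°)) = 3.293 - j5.892 V
Step 2 — Sum components: V_total = 70.63 - j52.84 V.
Step 3 — Convert to polar: |V_total| = 88.21 V, ∠V_total = -36.8°.

V_total = 88.21∠-36.8° V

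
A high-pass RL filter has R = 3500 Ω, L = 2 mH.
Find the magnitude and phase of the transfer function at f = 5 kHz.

Step 1 — Angular frequency: ω = 2π·5000 = 3.142e+04 rad/s.
Step 2 — Transfer function: H(jω) = jωL/(R + jωL).
Step 3 — Numerator jωL = j·62.83; denominator R + jωL = 3500 + j62.83.
Step 4 — H = 0.0003222 + j0.01795.
Step 5 — Magnitude: |H| = 0.01795 (-34.9 dB); phase: φ = 89.0°.

|H| = 0.01795 (-34.9 dB), φ = 89.0°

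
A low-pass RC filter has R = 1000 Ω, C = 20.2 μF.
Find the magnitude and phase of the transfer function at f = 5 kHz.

Step 1 — Angular frequency: ω = 2π·5000 = 3.142e+04 rad/s.
Step 2 — Transfer function: H(jω) = 1/(1 + jωRC).
Step 3 — Denominator: 1 + jωRC = 1 + j·3.142e+04·1000·2.02e-05 = 1 + j634.6.
Step 4 — H = 2.483e-06 - j0.001576.
Step 5 — Magnitude: |H| = 0.001576 (-56.1 dB); phase: φ = -89.9°.

|H| = 0.001576 (-56.1 dB), φ = -89.9°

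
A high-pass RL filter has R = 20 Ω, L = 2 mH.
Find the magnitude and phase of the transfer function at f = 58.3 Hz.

Step 1 — Angular frequency: ω = 2π·58.3 = 366.3 rad/s.
Step 2 — Transfer function: H(jω) = jωL/(R + jωL).
Step 3 — Numerator jωL = j·0.7326; denominator R + jωL = 20 + j0.7326.
Step 4 — H = 0.00134 + j0.03658.
Step 5 — Magnitude: |H| = 0.03661 (-28.7 dB); phase: φ = 87.9°.

|H| = 0.03661 (-28.7 dB), φ = 87.9°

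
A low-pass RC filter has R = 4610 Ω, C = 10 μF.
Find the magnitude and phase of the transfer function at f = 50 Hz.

Step 1 — Angular frequency: ω = 2π·50 = 314.2 rad/s.
Step 2 — Transfer function: H(jω) = 1/(1 + jωRC).
Step 3 — Denominator: 1 + jωRC = 1 + j·314.2·4610·1e-05 = 1 + j14.48.
Step 4 — H = 0.004745 - j0.06872.
Step 5 — Magnitude: |H| = 0.06888 (-23.2 dB); phase: φ = -86.1°.

|H| = 0.06888 (-23.2 dB), φ = -86.1°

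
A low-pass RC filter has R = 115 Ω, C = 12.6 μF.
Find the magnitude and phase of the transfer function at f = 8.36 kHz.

Step 1 — Angular frequency: ω = 2π·8360 = 5.253e+04 rad/s.
Step 2 — Transfer function: H(jω) = 1/(1 + jωRC).
Step 3 — Denominator: 1 + jωRC = 1 + j·5.253e+04·115·1.26e-05 = 1 + j76.11.
Step 4 — H = 0.0001726 - j0.01314.
Step 5 — Magnitude: |H| = 0.01314 (-37.6 dB); phase: φ = -89.2°.

|H| = 0.01314 (-37.6 dB), φ = -89.2°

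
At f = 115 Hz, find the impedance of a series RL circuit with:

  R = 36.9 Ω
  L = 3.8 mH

Step 1 — Angular frequency: ω = 2π·f = 2π·115 = 722.6 rad/s.
Step 2 — Component impedances:
  R: Z = R = 36.9 Ω
  L: Z = jωL = j·722.6·0.0038 = 0 + j2.746 Ω
Step 3 — Series combination: Z_total = R + L = 36.9 + j2.746 Ω = 37∠4.3° Ω.

Z = 36.9 + j2.746 Ω = 37∠4.3° Ω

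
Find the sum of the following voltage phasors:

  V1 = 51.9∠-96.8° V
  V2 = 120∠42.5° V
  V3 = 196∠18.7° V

Step 1 — Convert each phasor to rectangular form:
  V1 = 51.9·(cos(-96.8°) + j·sin(-96.8°)) = -6.145 - j51.53 V
  V2 = 120·(cos(42.5°) + j·sin(42.5°)) = 88.47 + j81.07 V
  V3 = 196·(cos(18.7°) + j·sin(18.7°)) = 185.7 + j62.84 V
Step 2 — Sum components: V_total = 268 + j92.38 V.
Step 3 — Convert to polar: |V_total| = 283.5 V, ∠V_total = 19.0°.

V_total = 283.5∠19.0° V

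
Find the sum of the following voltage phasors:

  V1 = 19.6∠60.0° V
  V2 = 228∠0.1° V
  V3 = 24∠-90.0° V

Step 1 — Convert each phasor to rectangular form:
  V1 = 19.6·(cos(60.0°) + j·sin(60.0°)) = 9.8 + j16.97 V
  V2 = 228·(cos(0.1°) + j·sin(0.1°)) = 228 + j0.3979 V
  V3 = 24·(cos(-90.0°) + j·sin(-90.0°)) = 0 - j24 V
Step 2 — Sum components: V_total = 237.8 - j6.628 V.
Step 3 — Convert to polar: |V_total| = 237.9 V, ∠V_total = -1.6°.

V_total = 237.9∠-1.6° V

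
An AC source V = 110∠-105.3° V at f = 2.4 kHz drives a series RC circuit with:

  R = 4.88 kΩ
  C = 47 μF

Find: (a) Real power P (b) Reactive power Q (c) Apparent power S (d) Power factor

Step 1 — Angular frequency: ω = 2π·f = 2π·2400 = 1.508e+04 rad/s.
Step 2 — Component impedances:
  R: Z = R = 4880 Ω
  C: Z = 1/(jωC) = -j/(ω·C) = 0 - j1.411 Ω
Step 3 — Series combination: Z_total = R + C = 4880 - j1.411 Ω = 4880∠-0.0° Ω.
Step 4 — Source phasor: V = 110∠-105.3° V = -29.03 - j106.1 V.
Step 5 — Current: I = V / Z = -0.005942 - j0.02174 A = 0.02254∠-105.3° A.
Step 6 — Complex power: S = V·I* = 2.48 - j0.0007169 VA.
Step 7 — Real power: P = Re(S) = 2.48 W.
Step 8 — Reactive power: Q = Im(S) = -0.0007169 VAR.
Step 9 — Apparent power: |S| = 2.48 VA.
Step 10 — Power factor: PF = P/|S| = 1 (leading).

(a) P = 2.48 W  (b) Q = -0.0007169 VAR  (c) S = 2.48 VA  (d) PF = 1 (leading)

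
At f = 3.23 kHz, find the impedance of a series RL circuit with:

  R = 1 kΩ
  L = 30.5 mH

Step 1 — Angular frequency: ω = 2π·f = 2π·3230 = 2.029e+04 rad/s.
Step 2 — Component impedances:
  R: Z = R = 1000 Ω
  L: Z = jωL = j·2.029e+04·0.0305 = 0 + j619 Ω
Step 3 — Series combination: Z_total = R + L = 1000 + j619 Ω = 1176∠31.8° Ω.

Z = 1000 + j619 Ω = 1176∠31.8° Ω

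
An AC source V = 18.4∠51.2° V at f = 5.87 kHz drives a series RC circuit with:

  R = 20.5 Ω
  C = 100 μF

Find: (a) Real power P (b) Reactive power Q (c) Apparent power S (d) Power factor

Step 1 — Angular frequency: ω = 2π·f = 2π·5870 = 3.688e+04 rad/s.
Step 2 — Component impedances:
  R: Z = R = 20.5 Ω
  C: Z = 1/(jωC) = -j/(ω·C) = 0 - j0.2711 Ω
Step 3 — Series combination: Z_total = R + C = 20.5 - j0.2711 Ω = 20.5∠-0.8° Ω.
Step 4 — Source phasor: V = 18.4∠51.2° V = 11.53 + j14.34 V.
Step 5 — Current: I = V / Z = 0.5531 + j0.7068 A = 0.8975∠52.0° A.
Step 6 — Complex power: S = V·I* = 16.51 - j0.2184 VA.
Step 7 — Real power: P = Re(S) = 16.51 W.
Step 8 — Reactive power: Q = Im(S) = -0.2184 VAR.
Step 9 — Apparent power: |S| = 16.51 VA.
Step 10 — Power factor: PF = P/|S| = 0.9999 (leading).

(a) P = 16.51 W  (b) Q = -0.2184 VAR  (c) S = 16.51 VA  (d) PF = 0.9999 (leading)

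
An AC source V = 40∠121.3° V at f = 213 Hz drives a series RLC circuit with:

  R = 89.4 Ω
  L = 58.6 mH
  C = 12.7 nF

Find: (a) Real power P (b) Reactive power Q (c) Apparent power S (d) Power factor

Step 1 — Angular frequency: ω = 2π·f = 2π·213 = 1338 rad/s.
Step 2 — Component impedances:
  R: Z = R = 89.4 Ω
  L: Z = jωL = j·1338·0.0586 = 0 + j78.43 Ω
  C: Z = 1/(jωC) = -j/(ω·C) = 0 - j5.884e+04 Ω
Step 3 — Series combination: Z_total = R + L + C = 89.4 - j5.876e+04 Ω = 5.876e+04∠-89.9° Ω.
Step 4 — Source phasor: V = 40∠121.3° V = -20.78 + j34.18 V.
Step 5 — Current: I = V / Z = -0.0005822 - j0.0003528 A = 0.0006808∠-148.8° A.
Step 6 — Complex power: S = V·I* = 4.143e-05 - j0.02723 VA.
Step 7 — Real power: P = Re(S) = 4.143e-05 W.
Step 8 — Reactive power: Q = Im(S) = -0.02723 VAR.
Step 9 — Apparent power: |S| = 0.02723 VA.
Step 10 — Power factor: PF = P/|S| = 0.001522 (leading).

(a) P = 4.143e-05 W  (b) Q = -0.02723 VAR  (c) S = 0.02723 VA  (d) PF = 0.001522 (leading)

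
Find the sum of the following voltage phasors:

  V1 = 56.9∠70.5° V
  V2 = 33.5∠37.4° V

Step 1 — Convert each phasor to rectangular form:
  V1 = 56.9·(cos(70.5°) + j·sin(70.5°)) = 18.99 + j53.64 V
  V2 = 33.5·(cos(37.4°) + j·sin(37.4°)) = 26.61 + j20.35 V
Step 2 — Sum components: V_total = 45.61 + j73.98 V.
Step 3 — Convert to polar: |V_total| = 86.91 V, ∠V_total = 58.3°.

V_total = 86.91∠58.3° V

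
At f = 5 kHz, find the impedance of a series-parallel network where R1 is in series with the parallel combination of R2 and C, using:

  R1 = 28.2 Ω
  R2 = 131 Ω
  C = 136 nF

Step 1 — Angular frequency: ω = 2π·f = 2π·5000 = 3.142e+04 rad/s.
Step 2 — Component impedances:
  R1: Z = R = 28.2 Ω
  R2: Z = R = 131 Ω
  C: Z = 1/(jωC) = -j/(ω·C) = 0 - j234.1 Ω
Step 3 — Parallel branch: R2 || C = 1/(1/R2 + 1/C) = 99.75 - j55.83 Ω.
Step 4 — Series with R1: Z_total = R1 + (R2 || C) = 128 - j55.83 Ω = 139.6∠-23.6° Ω.

Z = 128 - j55.83 Ω = 139.6∠-23.6° Ω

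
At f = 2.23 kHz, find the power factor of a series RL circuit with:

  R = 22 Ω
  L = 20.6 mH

Step 1 — Angular frequency: ω = 2π·f = 2π·2230 = 1.401e+04 rad/s.
Step 2 — Component impedances:
  R: Z = R = 22 Ω
  L: Z = jωL = j·1.401e+04·0.0206 = 0 + j288.6 Ω
Step 3 — Series combination: Z_total = R + L = 22 + j288.6 Ω = 289.5∠85.6° Ω.
Step 4 — Power factor: PF = cos(φ) = Re(Z)/|Z| = 22/289.47 = 0.076.
Step 5 — Type: Im(Z) = 288.6 ⇒ lagging (phase φ = 85.6°).

PF = 0.076 (lagging, φ = 85.6°)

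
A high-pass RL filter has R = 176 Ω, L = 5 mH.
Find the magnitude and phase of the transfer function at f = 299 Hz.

Step 1 — Angular frequency: ω = 2π·299 = 1879 rad/s.
Step 2 — Transfer function: H(jω) = jωL/(R + jωL).
Step 3 — Numerator jωL = j·9.393; denominator R + jωL = 176 + j9.393.
Step 4 — H = 0.00284 + j0.05322.
Step 5 — Magnitude: |H| = 0.0533 (-25.5 dB); phase: φ = 86.9°.

|H| = 0.0533 (-25.5 dB), φ = 86.9°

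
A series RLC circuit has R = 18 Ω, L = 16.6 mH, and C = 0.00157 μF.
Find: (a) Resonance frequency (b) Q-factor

Step 1 — Resonance condition Im(Z)=0 gives ω₀ = 1/√(LC).
Step 2 — ω₀ = 1/√(0.0166·1.57e-09) = 1.959e+05 rad/s.
Step 3 — f₀ = ω₀/(2π) = 3.118e+04 Hz.
Step 4 — Series Q: Q = ω₀L/R = 1.959e+05·0.0166/18 = 180.6.

(a) f₀ = 3.118e+04 Hz  (b) Q = 180.6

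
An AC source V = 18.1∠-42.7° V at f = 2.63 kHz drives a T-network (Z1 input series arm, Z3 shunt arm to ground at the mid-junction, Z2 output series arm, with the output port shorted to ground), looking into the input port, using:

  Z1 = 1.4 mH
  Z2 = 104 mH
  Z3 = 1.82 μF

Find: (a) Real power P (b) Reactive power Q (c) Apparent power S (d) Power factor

Step 1 — Angular frequency: ω = 2π·f = 2π·2630 = 1.652e+04 rad/s.
Step 2 — Component impedances:
  Z1: Z = jωL = j·1.652e+04·0.0014 = 0 + j23.13 Ω
  Z2: Z = jωL = j·1.652e+04·0.104 = 0 + j1719 Ω
  Z3: Z = 1/(jωC) = -j/(ω·C) = 0 - j33.25 Ω
Step 3 — With the output port shorted to ground, the output series arm Z2 runs from the junction to ground; the shunt arm Z3 also runs from the junction to ground. They appear in parallel: Z3 || Z2 = 0 - j33.91 Ω.
Step 4 — Series with input arm Z1: Z_in = Z1 + (Z3 || Z2) = 0 - j10.77 Ω = 10.77∠-90.0° Ω.
Step 5 — Source phasor: V = 18.1∠-42.7° V = 13.3 - j12.27 V.
Step 6 — Current: I = V / Z = 1.14 + j1.235 A = 1.68∠47.3° A.
Step 7 — Complex power: S = V·I* = 0 - j30.41 VA.
Step 8 — Real power: P = Re(S) = 0 W.
Step 9 — Reactive power: Q = Im(S) = -30.41 VAR.
Step 10 — Apparent power: |S| = 30.41 VA.
Step 11 — Power factor: PF = P/|S| = 0 (leading).

(a) P = 0 W  (b) Q = -30.41 VAR  (c) S = 30.41 VA  (d) PF = 0 (leading)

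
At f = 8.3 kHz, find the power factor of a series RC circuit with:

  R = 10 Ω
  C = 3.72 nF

Step 1 — Angular frequency: ω = 2π·f = 2π·8300 = 5.215e+04 rad/s.
Step 2 — Component impedances:
  R: Z = R = 10 Ω
  C: Z = 1/(jωC) = -j/(ω·C) = 0 - j5155 Ω
Step 3 — Series combination: Z_total = R + C = 10 - j5155 Ω = 5155∠-89.9° Ω.
Step 4 — Power factor: PF = cos(φ) = Re(Z)/|Z| = 10/5155 = 0.00194.
Step 5 — Type: Im(Z) = -5155 ⇒ leading (phase φ = -89.9°).

PF = 0.00194 (leading, φ = -89.9°)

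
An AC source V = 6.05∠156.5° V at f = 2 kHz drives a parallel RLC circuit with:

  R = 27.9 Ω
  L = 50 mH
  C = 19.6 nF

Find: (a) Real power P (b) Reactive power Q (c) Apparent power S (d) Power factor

Step 1 — Angular frequency: ω = 2π·f = 2π·2000 = 1.257e+04 rad/s.
Step 2 — Component impedances:
  R: Z = R = 27.9 Ω
  L: Z = jωL = j·1.257e+04·0.05 = 0 + j628.3 Ω
  C: Z = 1/(jωC) = -j/(ω·C) = 0 - j4060 Ω
Step 3 — Parallel combination: 1/Z_total = 1/R + 1/L + 1/C; Z_total = 27.86 + j1.046 Ω = 27.88∠2.1° Ω.
Step 4 — Source phasor: V = 6.05∠156.5° V = -5.548 + j2.412 V.
Step 5 — Current: I = V / Z = -0.1956 + j0.09393 A = 0.217∠154.4° A.
Step 6 — Complex power: S = V·I* = 1.312 + j0.04924 VA.
Step 7 — Real power: P = Re(S) = 1.312 W.
Step 8 — Reactive power: Q = Im(S) = 0.04924 VAR.
Step 9 — Apparent power: |S| = 1.313 VA.
Step 10 — Power factor: PF = P/|S| = 0.9993 (lagging).

(a) P = 1.312 W  (b) Q = 0.04924 VAR  (c) S = 1.313 VA  (d) PF = 0.9993 (lagging)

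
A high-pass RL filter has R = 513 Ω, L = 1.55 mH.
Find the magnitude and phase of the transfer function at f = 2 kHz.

Step 1 — Angular frequency: ω = 2π·2000 = 1.257e+04 rad/s.
Step 2 — Transfer function: H(jω) = jωL/(R + jωL).
Step 3 — Numerator jωL = j·19.48; denominator R + jωL = 513 + j19.48.
Step 4 — H = 0.00144 + j0.03791.
Step 5 — Magnitude: |H| = 0.03794 (-28.4 dB); phase: φ = 87.8°.

|H| = 0.03794 (-28.4 dB), φ = 87.8°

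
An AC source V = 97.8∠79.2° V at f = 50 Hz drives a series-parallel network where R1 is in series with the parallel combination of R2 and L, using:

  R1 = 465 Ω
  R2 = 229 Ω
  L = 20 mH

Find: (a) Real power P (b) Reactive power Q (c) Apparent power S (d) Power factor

Step 1 — Angular frequency: ω = 2π·f = 2π·50 = 314.2 rad/s.
Step 2 — Component impedances:
  R1: Z = R = 465 Ω
  R2: Z = R = 229 Ω
  L: Z = jωL = j·314.2·0.02 = 0 + j6.283 Ω
Step 3 — Parallel branch: R2 || L = 1/(1/R2 + 1/L) = 0.1723 + j6.278 Ω.
Step 4 — Series with R1: Z_total = R1 + (R2 || L) = 465.2 + j6.278 Ω = 465.2∠0.8° Ω.
Step 5 — Source phasor: V = 97.8∠79.2° V = 18.33 + j96.07 V.
Step 6 — Current: I = V / Z = 0.04218 + j0.206 A = 0.2102∠78.4° A.
Step 7 — Complex power: S = V·I* = 20.56 + j0.2775 VA.
Step 8 — Real power: P = Re(S) = 20.56 W.
Step 9 — Reactive power: Q = Im(S) = 0.2775 VAR.
Step 10 — Apparent power: |S| = 20.56 VA.
Step 11 — Power factor: PF = P/|S| = 0.9999 (lagging).

(a) P = 20.56 W  (b) Q = 0.2775 VAR  (c) S = 20.56 VA  (d) PF = 0.9999 (lagging)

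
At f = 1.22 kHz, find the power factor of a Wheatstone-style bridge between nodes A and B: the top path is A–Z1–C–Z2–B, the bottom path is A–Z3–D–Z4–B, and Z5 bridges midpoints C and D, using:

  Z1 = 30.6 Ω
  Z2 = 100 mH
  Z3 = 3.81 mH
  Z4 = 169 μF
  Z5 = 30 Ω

Step 1 — Angular frequency: ω = 2π·f = 2π·1220 = 7665 rad/s.
Step 2 — Component impedances:
  Z1: Z = R = 30.6 Ω
  Z2: Z = jωL = j·7665·0.1 = 0 + j766.5 Ω
  Z3: Z = jωL = j·7665·0.00381 = 0 + j29.21 Ω
  Z4: Z = 1/(jωC) = -j/(ω·C) = 0 - j0.7719 Ω
  Z5: Z = R = 30 Ω
Step 3 — Bridge requires nodal analysis (the Z5 bridge couples midpoints C and D, so the two paths cannot be reduced to a simple series/parallel combination). Setting node B to ground and injecting 1 A at node A, the 3-node admittance system at A, C, D solves to V_A = Z_AB = 11.26 + j22.81 Ω = 25.44∠63.7° Ω.
Step 4 — Power factor: PF = cos(φ) = Re(Z)/|Z| = 11.264/25.44 = 0.4428.
Step 5 — Type: Im(Z) = 22.81 ⇒ lagging (phase φ = 63.7°).

PF = 0.4428 (lagging, φ = 63.7°)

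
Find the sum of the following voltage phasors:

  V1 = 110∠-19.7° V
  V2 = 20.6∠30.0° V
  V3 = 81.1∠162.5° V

Step 1 — Convert each phasor to rectangular form:
  V1 = 110·(cos(-19.7°) + j·sin(-19.7°)) = 103.6 - j37.08 V
  V2 = 20.6·(cos(30.0°) + j·sin(30.0°)) = 17.84 + j10.3 V
  V3 = 81.1·(cos(162.5°) + j·sin(162.5°)) = -77.35 + j24.39 V
Step 2 — Sum components: V_total = 44.06 - j2.393 V.
Step 3 — Convert to polar: |V_total| = 44.12 V, ∠V_total = -3.1°.

V_total = 44.12∠-3.1° V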